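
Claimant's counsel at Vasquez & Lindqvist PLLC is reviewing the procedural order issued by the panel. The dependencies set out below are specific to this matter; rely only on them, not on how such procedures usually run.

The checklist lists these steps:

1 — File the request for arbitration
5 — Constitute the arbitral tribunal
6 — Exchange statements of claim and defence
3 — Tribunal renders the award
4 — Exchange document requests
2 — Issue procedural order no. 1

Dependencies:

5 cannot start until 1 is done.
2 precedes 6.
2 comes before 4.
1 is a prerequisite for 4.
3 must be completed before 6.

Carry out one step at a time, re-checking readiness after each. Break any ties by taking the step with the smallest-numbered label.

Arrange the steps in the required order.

1 → 2 → 3 → 4 → 5 → 6

Nothing is required for 1, 2 and 3. 1 has the earlier label → 1 first.
Now 2, 3 and 5 have their prerequisites met. 2 has the earlier label, so 2 next.
Ready: 3, 4 and 5. 3 has the earlier label → 3.
6 now also ready, so the ready set is {4, 5, 6}; 4 has the earlier label → 4.
5 and 6 are both available; 5 has the earlier label → 5.
That leaves 6 as the only ready step → 6.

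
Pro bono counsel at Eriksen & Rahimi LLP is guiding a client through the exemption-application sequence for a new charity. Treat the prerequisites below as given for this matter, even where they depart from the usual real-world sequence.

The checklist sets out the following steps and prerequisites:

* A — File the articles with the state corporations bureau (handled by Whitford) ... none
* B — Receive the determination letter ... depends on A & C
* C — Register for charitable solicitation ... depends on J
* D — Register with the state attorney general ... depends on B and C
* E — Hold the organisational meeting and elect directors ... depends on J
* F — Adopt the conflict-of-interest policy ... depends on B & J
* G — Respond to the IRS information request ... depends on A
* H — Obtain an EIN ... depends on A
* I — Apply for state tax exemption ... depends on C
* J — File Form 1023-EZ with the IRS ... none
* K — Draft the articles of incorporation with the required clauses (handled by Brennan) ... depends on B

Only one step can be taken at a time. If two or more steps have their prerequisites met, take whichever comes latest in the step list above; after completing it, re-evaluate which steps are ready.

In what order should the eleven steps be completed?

J E C I A H G B K F D

Nothing is required for J and A. J is listed later → J first.
Ready: E, C and A. E is listed later → E.
Now C and A have their prerequisites met. C is listed later, so C next.
I and A are both available; I is listed later → I.
That leaves A as the only ready step → A.
Now H, G and B have their prerequisites met. H is listed later, so H next.
Ready: G and B. G is listed later → G.
B is the only step now ready → B.
K, F and D are all available; K is listed later → K.
F and D are both available; F is listed later → F.
D needed C and B, now all done → D.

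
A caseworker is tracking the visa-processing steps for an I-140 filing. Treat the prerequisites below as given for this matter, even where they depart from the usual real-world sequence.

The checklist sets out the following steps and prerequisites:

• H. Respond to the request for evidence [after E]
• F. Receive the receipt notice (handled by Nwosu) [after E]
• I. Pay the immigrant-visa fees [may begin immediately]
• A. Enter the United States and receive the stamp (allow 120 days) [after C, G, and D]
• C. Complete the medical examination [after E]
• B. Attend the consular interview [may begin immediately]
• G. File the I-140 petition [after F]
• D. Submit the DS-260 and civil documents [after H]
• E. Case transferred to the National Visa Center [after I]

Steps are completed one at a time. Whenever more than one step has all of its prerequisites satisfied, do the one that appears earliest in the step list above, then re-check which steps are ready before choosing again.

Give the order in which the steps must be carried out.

I → B → E → H → F → C → G → D → A

Nothing is required for I and B. I is listed earlier → I first.
B and E are both available; B is listed earlier → B.
That leaves E as the only ready step → E.
Ready: H, F and C. H is listed earlier → H.
Now F, C and D have their prerequisites met. F is listed earlier, so F next.
Ready: C, G and D. C is listed earlier → C.
Now G and D have their prerequisites met. G is listed earlier, so G next.
Next only D has its prerequisites met → D.
That leaves A as the only ready step → A.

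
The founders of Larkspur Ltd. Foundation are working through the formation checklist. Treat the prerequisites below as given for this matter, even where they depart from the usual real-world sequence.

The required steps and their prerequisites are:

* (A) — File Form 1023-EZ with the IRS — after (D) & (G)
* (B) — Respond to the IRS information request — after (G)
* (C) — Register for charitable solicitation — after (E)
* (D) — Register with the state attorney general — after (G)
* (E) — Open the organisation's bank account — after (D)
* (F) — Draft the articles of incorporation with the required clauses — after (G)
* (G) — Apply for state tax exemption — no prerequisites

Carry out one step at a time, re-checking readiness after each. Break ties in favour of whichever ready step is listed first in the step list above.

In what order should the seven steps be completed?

(G) is the only step with nothing outstanding, so it goes first.
Now (B), (D) and (F) have their prerequisites met. (B) is listed earlier, so (B) next.
Now (D) and (F) have their prerequisites met. (D) is listed earlier, so (D) next.
Ready: (A), (E) and (F). (A) is listed earlier → (A).
Ready: (E) and (F). (E) is listed earlier → (E).
Now (C) and (F) have their prerequisites met. (C) is listed earlier, so (C) next.
(F) needed (G), now all done → (F).

(G), (B), (D), (A), (E), (C), (F)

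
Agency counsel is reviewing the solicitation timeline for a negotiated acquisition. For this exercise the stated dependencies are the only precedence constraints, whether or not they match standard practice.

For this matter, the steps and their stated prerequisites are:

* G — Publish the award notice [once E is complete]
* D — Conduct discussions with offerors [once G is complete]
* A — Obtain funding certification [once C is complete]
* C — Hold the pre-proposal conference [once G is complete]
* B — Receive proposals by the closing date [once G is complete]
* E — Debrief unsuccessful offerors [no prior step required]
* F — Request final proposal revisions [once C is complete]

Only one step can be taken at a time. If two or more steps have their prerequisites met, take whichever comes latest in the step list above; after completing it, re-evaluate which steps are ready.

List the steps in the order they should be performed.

E has no prerequisites → E first.
G needed E, now all done → G.
Ready: B, C and D. B is listed later → B.
Ready: C and D. C is listed later → C.
F, A and D are all available; F is listed later → F.
Now A and D have their prerequisites met. A is listed later, so A next.
D is the only step now ready → D.

E, G, B, C, F, A, D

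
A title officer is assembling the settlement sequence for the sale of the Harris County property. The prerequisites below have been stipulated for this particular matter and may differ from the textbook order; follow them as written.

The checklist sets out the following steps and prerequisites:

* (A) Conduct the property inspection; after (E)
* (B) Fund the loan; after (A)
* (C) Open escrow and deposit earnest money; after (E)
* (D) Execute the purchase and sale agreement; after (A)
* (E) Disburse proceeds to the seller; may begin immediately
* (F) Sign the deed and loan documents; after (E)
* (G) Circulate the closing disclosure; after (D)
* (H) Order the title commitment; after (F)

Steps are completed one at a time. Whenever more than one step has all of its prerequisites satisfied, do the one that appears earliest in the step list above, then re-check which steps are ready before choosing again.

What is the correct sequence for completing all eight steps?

(E), (A), (B), (C), (D), (F), (G), (H)

Only (E) has no prerequisites, so it is first.
(A), (C) and (F) are all available; (A) is listed earlier → (A).
(B) and (D) now also ready, so the ready set is {(B), (C), (D), (F)}; (B) is listed earlier → (B).
Ready: (C), (D) and (F). (C) is listed earlier → (C).
(D) and (F) are both available; (D) is listed earlier → (D).
Ready: (F) and (G). (F) is listed earlier → (F).
Now (G) and (H) have their prerequisites met. (G) is listed earlier, so (G) next.
(H) needed (F), now all done → (H).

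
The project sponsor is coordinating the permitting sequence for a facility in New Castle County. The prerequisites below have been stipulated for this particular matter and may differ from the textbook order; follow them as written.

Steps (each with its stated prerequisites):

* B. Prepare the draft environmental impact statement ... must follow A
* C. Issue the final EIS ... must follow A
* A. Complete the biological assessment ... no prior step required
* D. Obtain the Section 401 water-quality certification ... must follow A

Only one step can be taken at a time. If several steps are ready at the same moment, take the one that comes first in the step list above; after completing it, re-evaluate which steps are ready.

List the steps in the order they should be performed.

A is the only step with nothing outstanding, so it goes first.
B, C and D are all available; B is listed earlier → B.
C and D are both available; C is listed earlier → C.
D needed A, now all done → D.

A, B, C, D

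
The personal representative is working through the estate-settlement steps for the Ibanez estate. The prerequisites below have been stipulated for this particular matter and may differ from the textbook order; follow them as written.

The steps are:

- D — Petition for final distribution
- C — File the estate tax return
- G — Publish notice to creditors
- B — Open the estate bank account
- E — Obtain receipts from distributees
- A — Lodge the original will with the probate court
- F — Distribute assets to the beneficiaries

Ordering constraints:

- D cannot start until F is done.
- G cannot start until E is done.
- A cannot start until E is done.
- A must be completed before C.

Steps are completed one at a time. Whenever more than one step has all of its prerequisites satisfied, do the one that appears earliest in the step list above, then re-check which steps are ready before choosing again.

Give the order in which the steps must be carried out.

B → E → G → A → C → F → D

B, E and F have no prerequisites; B is listed earlier, so B is first.
E and F are both available; E is listed earlier → E.
Ready: G, A and F. G is listed earlier → G.
A and F are both available; A is listed earlier → A.
C now also ready, so the ready set is {C, F}; C is listed earlier → C.
F is the only step now ready → F.
Next only D has its prerequisites met → D.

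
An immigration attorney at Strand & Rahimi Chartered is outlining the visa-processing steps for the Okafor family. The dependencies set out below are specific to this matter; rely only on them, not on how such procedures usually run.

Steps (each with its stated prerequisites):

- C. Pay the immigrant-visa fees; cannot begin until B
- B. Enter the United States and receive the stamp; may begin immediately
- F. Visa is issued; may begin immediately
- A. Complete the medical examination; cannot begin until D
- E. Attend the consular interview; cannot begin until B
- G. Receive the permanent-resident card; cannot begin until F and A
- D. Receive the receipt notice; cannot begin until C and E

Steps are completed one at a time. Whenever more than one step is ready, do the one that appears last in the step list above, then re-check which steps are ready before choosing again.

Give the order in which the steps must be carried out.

F → B → E → C → D → A → G

Nothing is required for F and B. F is listed later → F first.
Next only B has its prerequisites met → B.
Now E and C have their prerequisites met. E is listed later, so E next.
C needed B, now all done → C.
D needed E and C, now all done → D.
A is the only step now ready → A.
Next only G has its prerequisites met → G.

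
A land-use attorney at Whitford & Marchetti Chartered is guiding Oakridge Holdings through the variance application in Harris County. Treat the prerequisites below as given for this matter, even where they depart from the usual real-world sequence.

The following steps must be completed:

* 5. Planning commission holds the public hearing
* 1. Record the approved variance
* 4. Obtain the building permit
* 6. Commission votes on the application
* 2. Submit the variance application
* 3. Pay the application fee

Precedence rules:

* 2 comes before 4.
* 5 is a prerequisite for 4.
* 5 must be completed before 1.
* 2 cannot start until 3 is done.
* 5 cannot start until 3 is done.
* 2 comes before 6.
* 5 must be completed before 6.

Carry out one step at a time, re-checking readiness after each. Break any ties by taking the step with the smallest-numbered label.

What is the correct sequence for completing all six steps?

3 2 5 1 4 6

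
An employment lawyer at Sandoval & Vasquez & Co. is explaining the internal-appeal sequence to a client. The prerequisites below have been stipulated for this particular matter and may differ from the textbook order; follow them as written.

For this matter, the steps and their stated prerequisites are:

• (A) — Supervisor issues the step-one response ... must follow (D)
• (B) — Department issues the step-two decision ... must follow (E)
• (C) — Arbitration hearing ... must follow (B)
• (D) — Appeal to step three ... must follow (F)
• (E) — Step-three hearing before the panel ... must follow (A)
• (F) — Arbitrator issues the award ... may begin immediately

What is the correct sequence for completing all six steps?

(F) → (D) → (A) → (E) → (B) → (C)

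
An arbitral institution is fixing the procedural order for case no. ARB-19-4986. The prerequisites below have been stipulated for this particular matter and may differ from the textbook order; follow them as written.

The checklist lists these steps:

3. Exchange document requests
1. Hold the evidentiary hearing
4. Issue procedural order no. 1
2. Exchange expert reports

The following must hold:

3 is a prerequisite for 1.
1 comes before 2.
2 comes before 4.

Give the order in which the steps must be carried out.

3 → 1 → 2 → 4

3 has no prerequisites → 3 first.
Next only 1 has its prerequisites met → 1.
That leaves 2 as the only ready step → 2.
Next only 4 has its prerequisites met → 4.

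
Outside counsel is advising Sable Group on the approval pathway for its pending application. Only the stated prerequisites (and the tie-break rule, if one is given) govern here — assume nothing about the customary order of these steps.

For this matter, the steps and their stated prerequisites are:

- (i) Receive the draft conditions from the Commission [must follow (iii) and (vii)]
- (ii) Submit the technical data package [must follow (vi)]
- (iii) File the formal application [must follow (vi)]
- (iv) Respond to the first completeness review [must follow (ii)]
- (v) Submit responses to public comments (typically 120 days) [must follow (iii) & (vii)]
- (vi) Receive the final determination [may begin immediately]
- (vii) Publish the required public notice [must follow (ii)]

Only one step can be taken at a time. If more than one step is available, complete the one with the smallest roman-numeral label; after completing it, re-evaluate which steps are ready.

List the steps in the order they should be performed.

(vi) is the only step with nothing outstanding, so it goes first.
Now (ii) and (iii) have their prerequisites met. (ii) has the earlier label, so (ii) next.
(iv) and (vii) now also ready, so the ready set is {(iii), (iv), (vii)}; (iii) has the earlier label → (iii).
(iv) and (vii) are both available; (iv) has the earlier label → (iv).
(vii) is the only step now ready → (vii).
Now (i) and (v) have their prerequisites met. (i) has the earlier label, so (i) next.
That leaves (v) as the only ready step → (v).

(vi) → (ii) → (iii) → (iv) → (vii) → (i) → (v)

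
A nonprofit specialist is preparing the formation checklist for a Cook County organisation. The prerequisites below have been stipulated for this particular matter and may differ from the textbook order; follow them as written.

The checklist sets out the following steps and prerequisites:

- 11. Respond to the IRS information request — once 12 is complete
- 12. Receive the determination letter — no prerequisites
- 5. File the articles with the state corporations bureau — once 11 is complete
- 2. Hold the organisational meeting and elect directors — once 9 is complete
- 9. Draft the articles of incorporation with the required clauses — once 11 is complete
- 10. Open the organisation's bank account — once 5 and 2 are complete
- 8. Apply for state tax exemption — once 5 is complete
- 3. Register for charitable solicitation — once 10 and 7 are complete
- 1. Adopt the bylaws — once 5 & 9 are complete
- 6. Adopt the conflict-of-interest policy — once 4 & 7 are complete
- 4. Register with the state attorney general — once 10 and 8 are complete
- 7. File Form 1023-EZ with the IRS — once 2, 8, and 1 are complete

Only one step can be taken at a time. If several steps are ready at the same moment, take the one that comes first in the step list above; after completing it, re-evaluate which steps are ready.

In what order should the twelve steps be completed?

Only 12 has no prerequisites, so it is first.
11 needed 12, now all done → 11.
5 and 9 are both available; 5 is listed earlier → 5.
8 now also ready, so the ready set is {9, 8}; 9 is listed earlier → 9.
Now 2, 8 and 1 have their prerequisites met. 2 is listed earlier, so 2 next.
10, 8 and 1 are all available; 10 is listed earlier → 10.
Ready: 8 and 1. 8 is listed earlier → 8.
Ready: 1 and 4. 1 is listed earlier → 1.
4 and 7 are both available; 4 is listed earlier → 4.
Next only 7 has its prerequisites met → 7.
Ready: 3 and 6. 3 is listed earlier → 3.
Next only 6 has its prerequisites met → 6.

12 → 11 → 5 → 9 → 2 → 10 → 8 → 1 → 4 → 7 → 3 → 6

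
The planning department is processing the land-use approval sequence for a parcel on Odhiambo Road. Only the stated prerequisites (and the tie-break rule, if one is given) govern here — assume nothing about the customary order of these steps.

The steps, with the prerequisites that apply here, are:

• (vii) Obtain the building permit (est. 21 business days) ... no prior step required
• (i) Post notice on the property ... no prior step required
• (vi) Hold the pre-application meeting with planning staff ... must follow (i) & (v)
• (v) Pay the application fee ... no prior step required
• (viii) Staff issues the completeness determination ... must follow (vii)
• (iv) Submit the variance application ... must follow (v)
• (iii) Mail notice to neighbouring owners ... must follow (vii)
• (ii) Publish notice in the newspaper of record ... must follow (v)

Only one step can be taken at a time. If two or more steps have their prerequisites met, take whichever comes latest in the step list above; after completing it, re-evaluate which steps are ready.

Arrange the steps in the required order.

(v) (ii) (iv) (i) (vi) (vii) (iii) (viii)

Nothing is required for (v), (i) and (vii). (v) is listed later → (v) first.
(ii), (iv), (i) and (vii) are all available; (ii) is listed later → (ii).
(iv), (i) and (vii) are all available; (iv) is listed later → (iv).
Now (i) and (vii) have their prerequisites met. (i) is listed later, so (i) next.
Now (vi) and (vii) have their prerequisites met. (vi) is listed later, so (vi) next.
Next only (vii) has its prerequisites met → (vii).
Ready: (iii) and (viii). (iii) is listed later → (iii).
Next only (viii) has its prerequisites met → (viii).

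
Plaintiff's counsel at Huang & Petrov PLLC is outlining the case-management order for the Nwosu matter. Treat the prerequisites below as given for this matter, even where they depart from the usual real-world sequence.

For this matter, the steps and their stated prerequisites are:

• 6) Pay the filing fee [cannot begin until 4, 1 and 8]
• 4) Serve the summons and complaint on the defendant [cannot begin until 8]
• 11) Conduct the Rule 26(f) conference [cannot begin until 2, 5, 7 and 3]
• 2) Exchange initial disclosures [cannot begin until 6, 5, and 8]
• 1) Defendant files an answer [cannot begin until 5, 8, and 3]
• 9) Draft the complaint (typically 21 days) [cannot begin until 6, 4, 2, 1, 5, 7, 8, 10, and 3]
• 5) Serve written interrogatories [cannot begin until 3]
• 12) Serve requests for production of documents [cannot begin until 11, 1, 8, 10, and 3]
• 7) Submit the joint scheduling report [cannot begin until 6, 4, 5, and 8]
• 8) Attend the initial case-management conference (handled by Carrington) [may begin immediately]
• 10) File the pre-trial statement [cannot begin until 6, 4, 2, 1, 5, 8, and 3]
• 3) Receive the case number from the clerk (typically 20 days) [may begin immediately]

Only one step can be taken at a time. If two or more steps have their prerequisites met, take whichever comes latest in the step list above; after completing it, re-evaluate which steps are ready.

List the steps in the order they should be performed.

3 8 5 1 4 6 7 2 10 9 11 12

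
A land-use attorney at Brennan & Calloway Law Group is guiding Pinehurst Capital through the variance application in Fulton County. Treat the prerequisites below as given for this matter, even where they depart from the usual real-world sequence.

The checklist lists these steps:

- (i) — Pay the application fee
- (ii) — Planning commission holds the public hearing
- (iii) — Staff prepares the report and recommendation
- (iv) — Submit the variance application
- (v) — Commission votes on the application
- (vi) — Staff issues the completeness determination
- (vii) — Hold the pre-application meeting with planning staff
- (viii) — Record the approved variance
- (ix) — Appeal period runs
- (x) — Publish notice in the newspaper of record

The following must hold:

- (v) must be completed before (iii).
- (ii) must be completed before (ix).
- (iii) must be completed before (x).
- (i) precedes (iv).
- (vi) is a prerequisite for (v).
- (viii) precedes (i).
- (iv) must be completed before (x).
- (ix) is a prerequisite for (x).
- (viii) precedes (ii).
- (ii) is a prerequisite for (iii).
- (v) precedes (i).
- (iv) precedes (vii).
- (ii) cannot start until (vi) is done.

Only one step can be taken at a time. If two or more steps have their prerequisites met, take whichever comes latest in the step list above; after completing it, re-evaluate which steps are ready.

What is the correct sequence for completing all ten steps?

(viii), (vi), (v), (ii), (ix), (iii), (i), (iv), (x), (vii)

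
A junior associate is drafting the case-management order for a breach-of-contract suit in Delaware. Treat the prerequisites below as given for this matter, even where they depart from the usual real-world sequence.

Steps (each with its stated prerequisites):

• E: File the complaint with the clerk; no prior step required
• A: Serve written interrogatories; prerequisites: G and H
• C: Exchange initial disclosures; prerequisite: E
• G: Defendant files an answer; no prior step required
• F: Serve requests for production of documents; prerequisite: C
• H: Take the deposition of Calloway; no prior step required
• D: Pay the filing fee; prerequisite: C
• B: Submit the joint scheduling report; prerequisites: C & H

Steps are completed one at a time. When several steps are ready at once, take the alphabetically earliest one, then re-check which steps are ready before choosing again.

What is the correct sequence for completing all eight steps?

E → C → D → F → G → H → A → B

E, G and H have no prerequisites; E has the earlier label, so E is first.
C, G and H are all available; C has the earlier label → C.
D and F now also ready, so the ready set is {D, F, G, H}; D has the earlier label → D.
Ready: F, G and H. F has the earlier label → F.
G and H are both available; G has the earlier label → G.
Next only H has its prerequisites met → H.
Now A and B have their prerequisites met. A has the earlier label, so A next.
B needed C and H, now all done → B.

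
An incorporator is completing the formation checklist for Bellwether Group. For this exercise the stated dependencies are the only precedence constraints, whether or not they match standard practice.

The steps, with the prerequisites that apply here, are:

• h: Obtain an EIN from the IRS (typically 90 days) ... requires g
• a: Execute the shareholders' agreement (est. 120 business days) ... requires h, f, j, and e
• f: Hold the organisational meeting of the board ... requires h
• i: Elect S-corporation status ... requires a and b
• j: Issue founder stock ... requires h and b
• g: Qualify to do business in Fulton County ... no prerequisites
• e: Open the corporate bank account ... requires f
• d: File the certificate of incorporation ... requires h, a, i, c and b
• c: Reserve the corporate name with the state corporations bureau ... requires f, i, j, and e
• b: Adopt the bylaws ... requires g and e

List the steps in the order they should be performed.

g is the only step with nothing outstanding, so it goes first.
That leaves h as the only ready step → h.
f needed h, now all done → f.
Next only e has its prerequisites met → e.
b needed g and e, now all done → b.
That leaves j as the only ready step → j.
That leaves a as the only ready step → a.
i needed a and b, now all done → i.
c is the only step now ready → c.
d is the only step now ready → d.

g → h → f → e → b → j → a → i → c → d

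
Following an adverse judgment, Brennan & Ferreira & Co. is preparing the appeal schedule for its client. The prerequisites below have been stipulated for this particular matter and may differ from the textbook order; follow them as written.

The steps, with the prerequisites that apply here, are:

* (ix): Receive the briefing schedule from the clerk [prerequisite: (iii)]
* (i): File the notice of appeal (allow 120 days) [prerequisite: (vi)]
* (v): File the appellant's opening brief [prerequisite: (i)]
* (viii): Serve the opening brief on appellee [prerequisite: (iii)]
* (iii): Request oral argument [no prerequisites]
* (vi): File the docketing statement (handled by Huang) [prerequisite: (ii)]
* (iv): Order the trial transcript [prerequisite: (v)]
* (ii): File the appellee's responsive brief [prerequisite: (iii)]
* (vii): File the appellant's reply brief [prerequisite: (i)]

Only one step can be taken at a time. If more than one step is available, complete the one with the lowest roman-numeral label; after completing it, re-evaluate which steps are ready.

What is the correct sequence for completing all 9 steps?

(iii), (ii), (vi), (i), (v), (iv), (vii), (viii), (ix)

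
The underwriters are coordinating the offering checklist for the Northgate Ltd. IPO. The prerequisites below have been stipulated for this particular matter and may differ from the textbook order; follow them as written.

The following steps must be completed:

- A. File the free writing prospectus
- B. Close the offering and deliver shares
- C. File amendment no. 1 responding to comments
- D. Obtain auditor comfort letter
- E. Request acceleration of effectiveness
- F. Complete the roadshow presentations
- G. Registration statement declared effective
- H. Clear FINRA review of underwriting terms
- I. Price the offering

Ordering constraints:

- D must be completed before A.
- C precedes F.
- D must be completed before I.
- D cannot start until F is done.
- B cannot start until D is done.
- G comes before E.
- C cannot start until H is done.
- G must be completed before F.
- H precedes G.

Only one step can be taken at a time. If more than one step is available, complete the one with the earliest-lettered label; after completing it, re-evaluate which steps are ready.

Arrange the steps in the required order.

H → C → G → E → F → D → A → B → I

H is the only step with nothing outstanding, so it goes first.
C and G are both available; C has the earlier label → C.
G needed H, now all done → G.
E and F are both available; E has the earlier label → E.
F needed C and G, now all done → F.
D is the only step now ready → D.
Ready: A, B and I. A has the earlier label → A.
Ready: B and I. B has the earlier label → B.
I needed D, now all done → I.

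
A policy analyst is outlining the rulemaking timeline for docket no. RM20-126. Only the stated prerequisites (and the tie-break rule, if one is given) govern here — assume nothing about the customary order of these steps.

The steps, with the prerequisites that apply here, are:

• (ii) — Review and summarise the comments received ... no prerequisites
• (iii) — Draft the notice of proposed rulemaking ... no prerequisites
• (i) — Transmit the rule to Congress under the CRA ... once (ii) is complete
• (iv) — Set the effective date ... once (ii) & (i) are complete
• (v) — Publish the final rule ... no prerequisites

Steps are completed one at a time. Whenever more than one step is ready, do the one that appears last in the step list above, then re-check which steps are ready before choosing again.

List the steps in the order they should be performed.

Nothing is required for (v), (iii) and (ii). (v) is listed later → (v) first.
Ready: (iii) and (ii). (iii) is listed later → (iii).
Next only (ii) has its prerequisites met → (ii).
Next only (i) has its prerequisites met → (i).
(iv) is the only step now ready → (iv).

(v), (iii), (ii), (i), (iv)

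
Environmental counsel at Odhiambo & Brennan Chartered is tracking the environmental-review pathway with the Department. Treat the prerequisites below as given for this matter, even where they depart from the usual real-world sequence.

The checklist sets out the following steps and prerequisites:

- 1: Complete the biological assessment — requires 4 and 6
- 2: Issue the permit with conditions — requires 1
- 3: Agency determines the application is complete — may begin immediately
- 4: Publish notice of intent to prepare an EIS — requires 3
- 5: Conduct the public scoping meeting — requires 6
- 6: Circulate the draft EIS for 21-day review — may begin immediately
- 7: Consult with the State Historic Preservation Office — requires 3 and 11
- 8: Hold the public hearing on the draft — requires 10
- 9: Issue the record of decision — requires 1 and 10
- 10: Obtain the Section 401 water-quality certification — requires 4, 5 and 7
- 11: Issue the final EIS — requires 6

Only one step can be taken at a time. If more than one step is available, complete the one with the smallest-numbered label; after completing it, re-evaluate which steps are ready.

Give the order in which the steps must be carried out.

3 → 4 → 6 → 1 → 2 → 5 → 11 → 7 → 10 → 8 → 9

Nothing is required for 3 and 6. 3 has the earlier label → 3 first.
4 now also ready, so the ready set is {4, 6}; 4 has the earlier label → 4.
That leaves 6 as the only ready step → 6.
Ready: 1, 5 and 11. 1 has the earlier label → 1.
2, 5 and 11 are all available; 2 has the earlier label → 2.
5 and 11 are both available; 5 has the earlier label → 5.
11 needed 6, now all done → 11.
7 needed 3 and 11, now all done → 7.
Next only 10 has its prerequisites met → 10.
8 and 9 are both available; 8 has the earlier label → 8.
9 needed 1 and 10, now all done → 9.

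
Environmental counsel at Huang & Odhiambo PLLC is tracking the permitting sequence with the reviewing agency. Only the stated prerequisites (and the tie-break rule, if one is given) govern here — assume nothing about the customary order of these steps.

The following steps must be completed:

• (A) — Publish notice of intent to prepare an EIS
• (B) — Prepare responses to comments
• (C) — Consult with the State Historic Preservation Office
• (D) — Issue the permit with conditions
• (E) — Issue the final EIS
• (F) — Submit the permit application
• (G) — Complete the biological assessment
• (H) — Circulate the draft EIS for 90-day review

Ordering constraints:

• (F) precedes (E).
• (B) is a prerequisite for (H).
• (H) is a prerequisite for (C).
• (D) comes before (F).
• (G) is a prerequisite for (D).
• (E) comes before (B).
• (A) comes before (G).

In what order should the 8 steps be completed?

(A) has no prerequisites → (A) first.
(G) needed (A), now all done → (G).
(D) needed (G), now all done → (D).
Next only (F) has its prerequisites met → (F).
Next only (E) has its prerequisites met → (E).
Next only (B) has its prerequisites met → (B).
Next only (H) has its prerequisites met → (H).
Next only (C) has its prerequisites met → (C).

(A), (G), (D), (F), (E), (B), (H), (C)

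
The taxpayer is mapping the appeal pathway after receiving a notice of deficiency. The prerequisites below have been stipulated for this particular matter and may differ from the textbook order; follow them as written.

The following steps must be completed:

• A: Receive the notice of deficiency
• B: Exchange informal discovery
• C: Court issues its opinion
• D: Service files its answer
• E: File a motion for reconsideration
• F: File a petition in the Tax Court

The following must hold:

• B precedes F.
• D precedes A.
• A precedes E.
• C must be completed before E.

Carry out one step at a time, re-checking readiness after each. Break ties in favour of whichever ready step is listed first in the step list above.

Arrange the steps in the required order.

Nothing is required for B, C and D. B is listed earlier → B first.
F now also ready, so the ready set is {C, D, F}; C is listed earlier → C.
D and F are both available; D is listed earlier → D.
A now also ready, so the ready set is {A, F}; A is listed earlier → A.
E now also ready, so the ready set is {E, F}; E is listed earlier → E.
F needed B, now all done → F.

B, C, D, A, E, F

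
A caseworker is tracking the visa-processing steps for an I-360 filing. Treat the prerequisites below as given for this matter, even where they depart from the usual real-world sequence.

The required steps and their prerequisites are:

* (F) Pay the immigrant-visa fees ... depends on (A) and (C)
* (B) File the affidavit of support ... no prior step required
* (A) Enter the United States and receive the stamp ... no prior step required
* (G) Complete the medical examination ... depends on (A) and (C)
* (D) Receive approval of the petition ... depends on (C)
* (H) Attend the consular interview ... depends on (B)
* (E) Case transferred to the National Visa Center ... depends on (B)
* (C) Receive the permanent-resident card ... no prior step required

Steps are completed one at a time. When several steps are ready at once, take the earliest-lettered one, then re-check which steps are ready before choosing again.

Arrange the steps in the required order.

Nothing is required for (A), (B) and (C). (A) has the earlier label → (A) first.
Ready: (B) and (C). (B) has the earlier label → (B).
(C), (E) and (H) are all available; (C) has the earlier label → (C).
(D), (F) and (G) now also ready, so the ready set is {(D), (E), (F), (G), (H)}; (D) has the earlier label → (D).
(E), (F), (G) and (H) are all available; (E) has the earlier label → (E).
Now (F), (G) and (H) have their prerequisites met. (F) has the earlier label, so (F) next.
Ready: (G) and (H). (G) has the earlier label → (G).
That leaves (H) as the only ready step → (H).

(A) → (B) → (C) → (D) → (E) → (F) → (G) → (H)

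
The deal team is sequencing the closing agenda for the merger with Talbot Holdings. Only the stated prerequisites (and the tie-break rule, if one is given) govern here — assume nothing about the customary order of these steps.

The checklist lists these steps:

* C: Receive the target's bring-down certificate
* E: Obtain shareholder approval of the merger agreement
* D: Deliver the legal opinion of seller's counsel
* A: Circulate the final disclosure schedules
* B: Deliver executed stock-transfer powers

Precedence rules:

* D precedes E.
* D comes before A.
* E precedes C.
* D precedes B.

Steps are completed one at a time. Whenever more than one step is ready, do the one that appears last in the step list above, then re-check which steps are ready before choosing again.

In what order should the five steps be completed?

Only D has no prerequisites, so it is first.
Now B, A and E have their prerequisites met. B is listed later, so B next.
A and E are both available; A is listed later → A.
That leaves E as the only ready step → E.
That leaves C as the only ready step → C.

D B A E C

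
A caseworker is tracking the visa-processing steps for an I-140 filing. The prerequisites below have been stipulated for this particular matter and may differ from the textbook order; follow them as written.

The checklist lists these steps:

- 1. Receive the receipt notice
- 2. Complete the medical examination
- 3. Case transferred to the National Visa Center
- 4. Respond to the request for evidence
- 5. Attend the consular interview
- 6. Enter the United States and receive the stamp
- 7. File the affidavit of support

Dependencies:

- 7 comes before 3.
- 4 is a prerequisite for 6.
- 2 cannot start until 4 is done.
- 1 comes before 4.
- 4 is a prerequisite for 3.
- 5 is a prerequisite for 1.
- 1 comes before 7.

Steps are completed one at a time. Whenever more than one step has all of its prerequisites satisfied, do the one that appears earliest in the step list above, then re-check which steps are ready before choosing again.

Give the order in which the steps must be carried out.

5 is the only step with nothing outstanding, so it goes first.
1 needed 5, now all done → 1.
Now 4 and 7 have their prerequisites met. 4 is listed earlier, so 4 next.
2, 6 and 7 are all available; 2 is listed earlier → 2.
Ready: 6 and 7. 6 is listed earlier → 6.
That leaves 7 as the only ready step → 7.
That leaves 3 as the only ready step → 3.

5, 1, 4, 2, 6, 7, 3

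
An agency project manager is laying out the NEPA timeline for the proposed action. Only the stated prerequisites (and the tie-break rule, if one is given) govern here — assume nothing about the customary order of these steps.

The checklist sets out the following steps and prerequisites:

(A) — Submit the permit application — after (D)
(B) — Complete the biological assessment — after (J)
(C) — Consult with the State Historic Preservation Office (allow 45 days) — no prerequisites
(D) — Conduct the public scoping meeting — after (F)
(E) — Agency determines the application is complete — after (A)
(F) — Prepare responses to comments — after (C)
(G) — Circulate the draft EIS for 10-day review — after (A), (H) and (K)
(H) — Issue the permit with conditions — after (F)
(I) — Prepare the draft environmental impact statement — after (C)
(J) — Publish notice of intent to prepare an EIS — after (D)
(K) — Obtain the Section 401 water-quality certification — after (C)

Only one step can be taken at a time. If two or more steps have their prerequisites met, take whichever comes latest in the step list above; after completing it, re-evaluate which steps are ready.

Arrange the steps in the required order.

(C), (K), (I), (F), (H), (D), (J), (B), (A), (G), (E)

Only (C) has no prerequisites, so it is first.
(K), (I) and (F) are all available; (K) is listed later → (K).
Ready: (I) and (F). (I) is listed later → (I).
That leaves (F) as the only ready step → (F).
Now (H) and (D) have their prerequisites met. (H) is listed later, so (H) next.
Next only (D) has its prerequisites met → (D).
(J) and (A) are both available; (J) is listed later → (J).
(B) now also ready, so the ready set is {(B), (A)}; (B) is listed later → (B).
Next only (A) has its prerequisites met → (A).
(G) and (E) are both available; (G) is listed later → (G).
(E) is the only step now ready → (E).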